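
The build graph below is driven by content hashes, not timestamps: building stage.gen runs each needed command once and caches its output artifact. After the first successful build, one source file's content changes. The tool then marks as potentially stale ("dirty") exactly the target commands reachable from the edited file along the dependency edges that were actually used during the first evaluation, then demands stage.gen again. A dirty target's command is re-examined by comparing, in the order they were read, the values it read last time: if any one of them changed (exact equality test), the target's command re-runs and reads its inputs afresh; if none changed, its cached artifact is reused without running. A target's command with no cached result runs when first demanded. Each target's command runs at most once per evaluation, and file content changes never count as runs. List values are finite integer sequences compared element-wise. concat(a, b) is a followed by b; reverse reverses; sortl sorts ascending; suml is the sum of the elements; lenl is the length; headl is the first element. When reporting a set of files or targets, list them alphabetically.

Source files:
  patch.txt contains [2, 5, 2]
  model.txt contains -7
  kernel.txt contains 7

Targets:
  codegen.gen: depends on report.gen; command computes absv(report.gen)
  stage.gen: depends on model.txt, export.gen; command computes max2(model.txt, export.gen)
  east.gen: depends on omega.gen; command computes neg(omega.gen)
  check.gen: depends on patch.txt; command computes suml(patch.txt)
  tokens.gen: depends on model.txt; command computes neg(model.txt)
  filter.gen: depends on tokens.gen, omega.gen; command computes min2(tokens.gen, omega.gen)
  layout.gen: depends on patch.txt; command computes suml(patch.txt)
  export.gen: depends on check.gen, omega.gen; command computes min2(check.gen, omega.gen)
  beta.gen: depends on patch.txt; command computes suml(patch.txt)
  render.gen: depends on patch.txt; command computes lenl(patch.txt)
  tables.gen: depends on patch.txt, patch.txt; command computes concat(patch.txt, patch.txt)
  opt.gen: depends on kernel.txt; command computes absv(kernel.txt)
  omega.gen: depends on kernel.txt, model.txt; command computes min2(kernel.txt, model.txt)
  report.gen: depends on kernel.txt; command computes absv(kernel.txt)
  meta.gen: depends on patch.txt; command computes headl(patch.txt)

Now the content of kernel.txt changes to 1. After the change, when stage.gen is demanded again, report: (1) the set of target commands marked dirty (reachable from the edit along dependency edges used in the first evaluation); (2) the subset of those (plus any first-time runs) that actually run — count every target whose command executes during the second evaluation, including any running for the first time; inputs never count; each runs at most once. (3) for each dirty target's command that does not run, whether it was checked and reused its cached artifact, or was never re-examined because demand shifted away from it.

Dirty set: export.gen, omega.gen, stage.gen.
Run set: omega.gen (1 run).
Re-examined without running (cache reused): export.gen, stage.gen.
The important point: omega.gen recomputes to an identical value, and the output ends up unchanged.

Initial pass — values computed on the first demand:
  check.gen = suml([2, 5, 2]) = 9
  omega.gen = min2(7, -7) = -7
  export.gen = min2(9, -7) = -7
  stage.gen = max2(-7, -7) = -7

Second demand — change propagation:
  omega.gen: re-runs because kernel.txt 7->1; new result -7 (unchanged).
  export.gen: re-examined; everything it read last time is the same (check.gen unchanged, omega.gen unchanged) — cache -7 kept, no run.
  stage.gen: re-examined; everything it read last time is the same (model.txt unchanged, export.gen unchanged) — cache -7 kept, no run.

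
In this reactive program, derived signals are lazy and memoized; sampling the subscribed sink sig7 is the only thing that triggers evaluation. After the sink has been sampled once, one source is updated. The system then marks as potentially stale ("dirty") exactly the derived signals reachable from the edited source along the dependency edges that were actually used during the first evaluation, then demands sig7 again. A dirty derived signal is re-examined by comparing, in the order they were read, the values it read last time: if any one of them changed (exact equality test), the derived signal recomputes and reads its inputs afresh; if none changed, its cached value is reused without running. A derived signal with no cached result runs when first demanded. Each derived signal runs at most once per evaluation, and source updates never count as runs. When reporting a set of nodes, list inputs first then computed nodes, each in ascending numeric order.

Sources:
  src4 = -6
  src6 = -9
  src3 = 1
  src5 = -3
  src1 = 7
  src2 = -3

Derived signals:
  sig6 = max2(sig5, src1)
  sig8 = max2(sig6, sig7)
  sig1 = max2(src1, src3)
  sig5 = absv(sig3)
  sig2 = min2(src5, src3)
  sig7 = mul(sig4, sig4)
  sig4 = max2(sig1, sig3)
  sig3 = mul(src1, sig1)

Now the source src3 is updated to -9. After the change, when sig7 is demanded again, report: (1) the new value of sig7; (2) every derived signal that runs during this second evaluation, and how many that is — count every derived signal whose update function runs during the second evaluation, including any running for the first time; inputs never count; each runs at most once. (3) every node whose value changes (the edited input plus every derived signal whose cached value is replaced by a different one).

First demand of the output computes:
  sig1 = max2(7, 1) = 7
  sig3 = mul(7, 7) = 49
  sig4 = max2(7, 49) = 49
  sig7 = mul(49, 49) = 2401

After the edit, cleaning proceeds:
  sig1: a read changed (src3 1->-9) — executes, giving 7 — identical to its old value.
  sig3: dirty, but its reads are unchanged (src1 unchanged, sig1 unchanged); cached 49 stands.
  sig4: dirty, but its reads are unchanged (sig1 unchanged, sig3 unchanged); cached 49 stands.
  sig7: dirty, but its reads are unchanged (sig4 unchanged, sig4 unchanged); cached 2401 stands.

Note the absorption at sig1: it re-runs yet its value is the same, leaving the output's value untouched.

Demanding sig7 again yields 2401.
1 derived signals run: sig1.
The nodes whose values change: src3.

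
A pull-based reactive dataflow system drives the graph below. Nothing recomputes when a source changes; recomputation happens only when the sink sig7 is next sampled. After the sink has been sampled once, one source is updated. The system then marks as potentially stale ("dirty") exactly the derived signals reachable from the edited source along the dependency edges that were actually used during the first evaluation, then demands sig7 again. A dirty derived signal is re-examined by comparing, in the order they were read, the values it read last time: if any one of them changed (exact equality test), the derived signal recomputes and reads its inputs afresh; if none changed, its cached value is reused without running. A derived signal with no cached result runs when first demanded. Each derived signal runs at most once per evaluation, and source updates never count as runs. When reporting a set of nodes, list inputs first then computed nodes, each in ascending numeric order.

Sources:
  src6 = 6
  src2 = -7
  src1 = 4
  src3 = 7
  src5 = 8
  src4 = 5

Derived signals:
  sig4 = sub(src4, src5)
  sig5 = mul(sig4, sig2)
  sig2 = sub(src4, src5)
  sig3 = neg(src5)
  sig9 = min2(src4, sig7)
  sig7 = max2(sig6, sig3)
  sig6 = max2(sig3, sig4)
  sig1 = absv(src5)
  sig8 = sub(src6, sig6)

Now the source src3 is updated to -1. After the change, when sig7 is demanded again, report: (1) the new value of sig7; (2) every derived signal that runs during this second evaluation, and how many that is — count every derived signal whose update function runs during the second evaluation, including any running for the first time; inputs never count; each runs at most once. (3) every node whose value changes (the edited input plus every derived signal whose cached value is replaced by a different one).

New value of sig7: -3.
Derived signals that run: none — 0 in total.
Values that change: src3.
Key observation: src3 is never demanded by the output, so the edit triggers no recomputation at all.

First evaluation (everything demanded from the output):
  sig3 = neg(8) = -8
  sig4 = sub(5, 8) = -3
  sig6 = max2(-8, -3) = -3
  sig7 = max2(-3, -8) = -3

Propagation after the edit:
  src3 feeds no computation that the output demands — nothing is marked dirty and nothing runs.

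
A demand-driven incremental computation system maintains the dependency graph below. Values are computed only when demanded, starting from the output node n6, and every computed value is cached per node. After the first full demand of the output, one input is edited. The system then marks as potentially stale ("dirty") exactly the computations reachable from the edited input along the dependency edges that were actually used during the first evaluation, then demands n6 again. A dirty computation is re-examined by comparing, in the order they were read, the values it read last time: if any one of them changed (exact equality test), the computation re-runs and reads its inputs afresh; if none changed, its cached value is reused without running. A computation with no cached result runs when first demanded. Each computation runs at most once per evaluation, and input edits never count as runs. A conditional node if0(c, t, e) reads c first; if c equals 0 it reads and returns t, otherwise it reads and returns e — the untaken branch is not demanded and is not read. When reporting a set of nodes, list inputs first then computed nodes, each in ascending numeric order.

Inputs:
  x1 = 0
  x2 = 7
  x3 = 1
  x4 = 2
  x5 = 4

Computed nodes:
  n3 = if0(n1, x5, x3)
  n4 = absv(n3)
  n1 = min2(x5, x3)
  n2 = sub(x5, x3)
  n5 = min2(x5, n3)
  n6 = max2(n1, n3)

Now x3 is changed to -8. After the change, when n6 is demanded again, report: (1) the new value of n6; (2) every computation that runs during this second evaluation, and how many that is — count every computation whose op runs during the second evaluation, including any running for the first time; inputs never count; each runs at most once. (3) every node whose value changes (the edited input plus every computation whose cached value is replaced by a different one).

New value of n6: -8.
Computations that run: n1, n3, n6 — 3 in total.
Values that change: x3, n1, n3, n6.

First evaluation (everything demanded from the output):
  n1 = min2(4, 1) = 1
  n3 = if0(n1=1 -> else branch x3) = 1
  n6 = max2(1, 1) = 1

Propagation after the edit:
  n1: runs — x3 1->-8; result -8.
  n3: runs — n1 1->-8; x3 1->-8; result -8.
  n6: runs — n1 1->-8; n3 1->-8; result -8.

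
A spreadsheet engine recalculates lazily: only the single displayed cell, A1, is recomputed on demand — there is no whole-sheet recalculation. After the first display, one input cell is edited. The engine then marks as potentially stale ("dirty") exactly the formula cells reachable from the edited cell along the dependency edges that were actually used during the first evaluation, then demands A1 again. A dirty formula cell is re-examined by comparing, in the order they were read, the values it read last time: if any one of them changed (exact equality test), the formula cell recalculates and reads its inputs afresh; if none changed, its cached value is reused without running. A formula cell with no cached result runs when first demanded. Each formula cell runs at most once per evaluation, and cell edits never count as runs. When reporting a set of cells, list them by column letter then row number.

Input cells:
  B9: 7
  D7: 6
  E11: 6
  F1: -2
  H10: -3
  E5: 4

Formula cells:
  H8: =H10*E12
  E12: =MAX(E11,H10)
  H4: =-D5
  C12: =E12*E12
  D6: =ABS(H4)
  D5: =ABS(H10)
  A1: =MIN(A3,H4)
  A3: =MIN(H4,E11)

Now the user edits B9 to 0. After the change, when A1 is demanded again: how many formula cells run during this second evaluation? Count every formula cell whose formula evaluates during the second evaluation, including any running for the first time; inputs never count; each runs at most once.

First evaluation (everything demanded from the output):
  D5 = ABS(-3) = 3
  H4 = -(3) = -3
  A3 = MIN(-3, 6) = -3
  A1 = MIN(-3, -3) = -3

Propagation after the edit:
  B9 feeds no computation that the output demands — nothing is marked dirty and nothing runs.

Key observation: B9 is never demanded by the output, so the edit triggers no recomputation at all.

Formula cells that run: none — 0 in total.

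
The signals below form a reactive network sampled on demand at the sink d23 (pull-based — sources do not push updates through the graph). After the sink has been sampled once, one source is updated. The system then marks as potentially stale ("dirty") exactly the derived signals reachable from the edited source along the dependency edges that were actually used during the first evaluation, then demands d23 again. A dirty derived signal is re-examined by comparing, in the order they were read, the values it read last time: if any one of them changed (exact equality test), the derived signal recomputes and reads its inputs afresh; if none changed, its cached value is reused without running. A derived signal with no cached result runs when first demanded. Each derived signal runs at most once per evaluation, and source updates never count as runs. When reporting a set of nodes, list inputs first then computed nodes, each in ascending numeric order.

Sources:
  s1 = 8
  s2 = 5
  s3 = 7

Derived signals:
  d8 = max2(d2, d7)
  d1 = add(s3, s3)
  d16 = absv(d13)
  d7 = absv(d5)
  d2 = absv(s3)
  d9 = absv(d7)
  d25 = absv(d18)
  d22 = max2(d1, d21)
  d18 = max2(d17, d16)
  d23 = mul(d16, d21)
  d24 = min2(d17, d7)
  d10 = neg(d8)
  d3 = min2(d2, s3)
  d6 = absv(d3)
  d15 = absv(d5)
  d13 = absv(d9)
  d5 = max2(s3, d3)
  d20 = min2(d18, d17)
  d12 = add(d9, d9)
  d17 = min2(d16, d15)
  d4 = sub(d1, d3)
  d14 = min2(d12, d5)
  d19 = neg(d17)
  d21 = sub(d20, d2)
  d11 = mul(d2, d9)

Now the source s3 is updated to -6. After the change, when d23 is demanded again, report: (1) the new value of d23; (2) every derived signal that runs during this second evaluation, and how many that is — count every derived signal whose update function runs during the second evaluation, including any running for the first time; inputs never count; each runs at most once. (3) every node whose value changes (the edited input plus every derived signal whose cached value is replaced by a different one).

Initial pass — values computed on the first demand:
  d2 = absv(7) = 7
  d3 = min2(7, 7) = 7
  d5 = max2(7, 7) = 7
  d7 = absv(7) = 7
  d9 = absv(7) = 7
  d13 = absv(7) = 7
  d15 = absv(7) = 7
  d16 = absv(7) = 7
  d17 = min2(7, 7) = 7
  d18 = max2(7, 7) = 7
  d20 = min2(7, 7) = 7
  d21 = sub(7, 7) = 0
  d23 = mul(7, 0) = 0

Second demand — change propagation:
  d2: re-runs because s3 7->-6; new result 6.
  d3: re-runs because d2 7->6; s3 7->-6; new result -6.
  d5: re-runs because s3 7->-6; d3 7->-6; new result -6.
  d7: re-runs because d5 7->-6; new result 6.
  d9: re-runs because d7 7->6; new result 6.
  d13: re-runs because d9 7->6; new result 6.
  d15: re-runs because d5 7->-6; new result 6.
  d16: re-runs because d13 7->6; new result 6.
  d17: re-runs because d16 7->6; d15 7->6; new result 6.
  d18: re-runs because d17 7->6; d16 7->6; new result 6.
  d20: re-runs because d18 7->6; d17 7->6; new result 6.
  d21: re-runs because d20 7->6; d2 7->6; new result 0 (unchanged).
  d23: re-runs because d16 7->6; new result 0 (unchanged).

d23 now evaluates to 0.
Run set: d2, d3, d5, d7, d9, d13, d15, d16, d17, d18, d20, d21, d23 (13 run).
Changed values: s3, d2, d3, d5, d7, d9, d13, d15, d16, d17, d18, d20.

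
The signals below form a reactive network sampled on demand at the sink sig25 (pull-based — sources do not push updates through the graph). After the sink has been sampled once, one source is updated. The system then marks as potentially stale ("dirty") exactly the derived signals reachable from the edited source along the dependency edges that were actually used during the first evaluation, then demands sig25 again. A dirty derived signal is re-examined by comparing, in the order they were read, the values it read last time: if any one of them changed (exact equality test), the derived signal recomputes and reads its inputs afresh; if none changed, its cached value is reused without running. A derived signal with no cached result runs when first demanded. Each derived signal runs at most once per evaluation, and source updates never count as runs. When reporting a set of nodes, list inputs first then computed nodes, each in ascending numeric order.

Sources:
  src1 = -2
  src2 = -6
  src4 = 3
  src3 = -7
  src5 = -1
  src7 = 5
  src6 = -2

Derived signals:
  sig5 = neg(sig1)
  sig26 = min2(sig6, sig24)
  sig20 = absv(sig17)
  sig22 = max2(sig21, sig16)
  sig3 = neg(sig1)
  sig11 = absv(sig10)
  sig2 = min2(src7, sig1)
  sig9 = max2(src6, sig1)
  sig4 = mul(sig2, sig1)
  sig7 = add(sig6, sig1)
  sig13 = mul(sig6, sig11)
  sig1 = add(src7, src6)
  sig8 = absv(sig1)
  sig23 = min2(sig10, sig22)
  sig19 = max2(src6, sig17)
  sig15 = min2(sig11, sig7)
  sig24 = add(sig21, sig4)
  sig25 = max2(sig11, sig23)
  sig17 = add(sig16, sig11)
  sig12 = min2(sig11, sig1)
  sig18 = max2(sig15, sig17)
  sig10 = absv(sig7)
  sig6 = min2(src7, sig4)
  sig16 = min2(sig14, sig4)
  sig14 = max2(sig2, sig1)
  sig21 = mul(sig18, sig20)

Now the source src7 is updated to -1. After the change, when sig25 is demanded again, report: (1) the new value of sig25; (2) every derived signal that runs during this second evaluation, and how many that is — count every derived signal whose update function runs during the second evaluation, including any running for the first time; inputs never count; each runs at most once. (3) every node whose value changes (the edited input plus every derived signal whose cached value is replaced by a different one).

sig25 now evaluates to 4.
Run set: sig1, sig2, sig4, sig6, sig7, sig10, sig11, sig14, sig15, sig16, sig17, sig18, sig20, sig21, sig22, sig23, sig25 (17 run).
Changed values: src7, sig1, sig2, sig6, sig7, sig10, sig11, sig14, sig15, sig16, sig17, sig18, sig20, sig21, sig22, sig23, sig25.

Initial pass — values computed on the first demand:
  sig1 = add(5, -2) = 3
  sig2 = min2(5, 3) = 3
  sig4 = mul(3, 3) = 9
  sig6 = min2(5, 9) = 5
  sig7 = add(5, 3) = 8
  sig10 = absv(8) = 8
  sig11 = absv(8) = 8
  sig14 = max2(3, 3) = 3
  sig15 = min2(8, 8) = 8
  sig16 = min2(3, 9) = 3
  sig17 = add(3, 8) = 11
  sig18 = max2(8, 11) = 11
  sig20 = absv(11) = 11
  sig21 = mul(11, 11) = 121
  sig22 = max2(121, 3) = 121
  sig23 = min2(8, 121) = 8
  sig25 = max2(8, 8) = 8

Second demand — change propagation:
  sig1: re-runs because src7 5->-1; new result -3.
  sig2: re-runs because src7 5->-1; sig1 3->-3; new result -3.
  sig4: re-runs because sig2 3->-3; sig1 3->-3; new result 9 (unchanged).
  sig6: re-runs because src7 5->-1; new result -1.
  sig7: re-runs because sig6 5->-1; sig1 3->-3; new result -4.
  sig10: re-runs because sig7 8->-4; new result 4.
  sig11: re-runs because sig10 8->4; new result 4.
  sig14: re-runs because sig2 3->-3; sig1 3->-3; new result -3.
  sig15: re-runs because sig11 8->4; sig7 8->-4; new result -4.
  sig16: re-runs because sig14 3->-3; new result -3.
  sig17: re-runs because sig16 3->-3; sig11 8->4; new result 1.
  sig18: re-runs because sig15 8->-4; sig17 11->1; new result 1.
  sig20: re-runs because sig17 11->1; new result 1.
  sig21: re-runs because sig18 11->1; sig20 11->1; new result 1.
  sig22: re-runs because sig21 121->1; sig16 3->-3; new result 1.
  sig23: re-runs because sig10 8->4; sig22 121->1; new result 1.
  sig25: re-runs because sig11 8->4; sig23 8->1; new result 4.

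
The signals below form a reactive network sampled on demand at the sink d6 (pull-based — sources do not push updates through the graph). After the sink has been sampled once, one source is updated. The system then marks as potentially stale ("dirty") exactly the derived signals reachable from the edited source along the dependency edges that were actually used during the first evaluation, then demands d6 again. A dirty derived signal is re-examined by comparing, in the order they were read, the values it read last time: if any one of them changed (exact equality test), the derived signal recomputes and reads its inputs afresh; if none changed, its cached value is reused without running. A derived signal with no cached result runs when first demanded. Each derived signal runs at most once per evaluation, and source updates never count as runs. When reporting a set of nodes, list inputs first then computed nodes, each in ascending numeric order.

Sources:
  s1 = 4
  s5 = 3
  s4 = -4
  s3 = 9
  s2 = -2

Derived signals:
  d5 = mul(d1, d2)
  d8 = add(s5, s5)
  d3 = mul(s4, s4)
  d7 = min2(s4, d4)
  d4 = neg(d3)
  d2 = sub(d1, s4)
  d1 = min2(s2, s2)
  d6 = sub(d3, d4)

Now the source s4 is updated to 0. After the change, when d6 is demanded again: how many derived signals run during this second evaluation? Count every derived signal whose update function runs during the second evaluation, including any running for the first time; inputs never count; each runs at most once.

Run set: d3, d4, d6 (3 run).

Initial pass — values computed on the first demand:
  d3 = mul(-4, -4) = 16
  d4 = neg(16) = -16
  d6 = sub(16, -16) = 32

Second demand — change propagation:
  d3: re-runs because s4 -4->0; s4 -4->0; new result 0.
  d4: re-runs because d3 16->0; new result 0.
  d6: re-runs because d3 16->0; d4 -16->0; new result 0.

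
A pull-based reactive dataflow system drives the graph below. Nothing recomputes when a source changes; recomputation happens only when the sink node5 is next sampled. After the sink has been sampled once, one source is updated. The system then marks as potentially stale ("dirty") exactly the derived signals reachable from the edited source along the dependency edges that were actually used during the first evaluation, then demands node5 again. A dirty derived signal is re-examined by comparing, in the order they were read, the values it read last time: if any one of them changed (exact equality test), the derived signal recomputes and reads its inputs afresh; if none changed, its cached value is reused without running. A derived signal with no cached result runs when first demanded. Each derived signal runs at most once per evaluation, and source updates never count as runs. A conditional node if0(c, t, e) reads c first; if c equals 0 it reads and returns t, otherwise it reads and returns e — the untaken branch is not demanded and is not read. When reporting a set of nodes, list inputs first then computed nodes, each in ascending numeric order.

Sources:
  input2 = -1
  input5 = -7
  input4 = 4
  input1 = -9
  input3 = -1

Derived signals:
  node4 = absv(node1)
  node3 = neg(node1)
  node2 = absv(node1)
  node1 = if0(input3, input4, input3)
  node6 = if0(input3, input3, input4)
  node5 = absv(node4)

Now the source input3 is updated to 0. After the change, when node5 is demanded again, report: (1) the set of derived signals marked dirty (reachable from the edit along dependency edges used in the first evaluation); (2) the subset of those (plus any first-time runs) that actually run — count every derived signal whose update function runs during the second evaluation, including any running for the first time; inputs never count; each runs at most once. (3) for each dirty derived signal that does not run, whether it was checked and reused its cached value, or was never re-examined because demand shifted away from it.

Marked dirty: node1, node4, node5.
Derived signals that run: node1, node4, node5 — 3 in total.
Every dirty derived signal ran.

First evaluation (everything demanded from the output):
  node1 = if0(input3=-1 -> else branch input3) = -1
  node4 = absv(-1) = 1
  node5 = absv(1) = 1

Propagation after the edit:
  node1: runs — input3 -1->0; input3 -1->0; result 4.
  node4: runs — node1 -1->4; result 4.
  node5: runs — node4 1->4; result 4.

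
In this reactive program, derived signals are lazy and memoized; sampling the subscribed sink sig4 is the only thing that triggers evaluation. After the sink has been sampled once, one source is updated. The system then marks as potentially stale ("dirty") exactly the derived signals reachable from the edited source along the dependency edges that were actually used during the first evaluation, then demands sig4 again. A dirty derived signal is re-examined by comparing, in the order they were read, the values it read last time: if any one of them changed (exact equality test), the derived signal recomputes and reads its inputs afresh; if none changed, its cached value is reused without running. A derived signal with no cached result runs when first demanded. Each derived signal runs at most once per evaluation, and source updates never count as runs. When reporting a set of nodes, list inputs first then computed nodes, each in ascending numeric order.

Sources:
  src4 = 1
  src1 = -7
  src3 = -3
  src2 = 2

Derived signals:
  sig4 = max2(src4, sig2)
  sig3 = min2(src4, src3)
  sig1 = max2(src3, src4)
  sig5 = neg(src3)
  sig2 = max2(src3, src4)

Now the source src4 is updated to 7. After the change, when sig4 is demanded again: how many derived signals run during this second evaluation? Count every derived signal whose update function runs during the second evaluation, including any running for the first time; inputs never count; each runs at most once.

First demand of the output computes:
  sig2 = max2(-3, 1) = 1
  sig4 = max2(1, 1) = 1

After the edit, cleaning proceeds:
  sig2: a read changed (src4 1->7) — executes, giving 7.
  sig4: a read changed (src4 1->7; sig2 1->7) — executes, giving 7.

2 derived signals run: sig2, sig4.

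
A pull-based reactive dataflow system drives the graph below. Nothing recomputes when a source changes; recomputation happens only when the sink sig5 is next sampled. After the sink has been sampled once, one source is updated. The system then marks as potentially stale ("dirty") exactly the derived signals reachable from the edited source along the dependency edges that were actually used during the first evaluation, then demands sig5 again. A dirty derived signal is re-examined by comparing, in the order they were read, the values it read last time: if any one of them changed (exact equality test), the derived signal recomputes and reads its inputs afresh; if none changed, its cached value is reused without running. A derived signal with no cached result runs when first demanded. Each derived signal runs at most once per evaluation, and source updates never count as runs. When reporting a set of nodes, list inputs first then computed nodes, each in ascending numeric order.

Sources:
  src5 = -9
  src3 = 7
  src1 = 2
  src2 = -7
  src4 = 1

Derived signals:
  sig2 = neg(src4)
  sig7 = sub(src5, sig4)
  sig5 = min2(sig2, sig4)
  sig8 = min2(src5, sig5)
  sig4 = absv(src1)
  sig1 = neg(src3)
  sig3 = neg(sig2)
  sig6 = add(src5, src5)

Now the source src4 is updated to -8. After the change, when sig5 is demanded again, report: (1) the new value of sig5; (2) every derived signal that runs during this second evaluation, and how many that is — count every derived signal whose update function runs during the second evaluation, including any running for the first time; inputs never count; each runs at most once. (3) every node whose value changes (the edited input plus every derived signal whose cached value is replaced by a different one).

New value of sig5: 2.
Derived signals that run: sig2, sig5 — 2 in total.
Values that change: src4, sig2, sig5.

First evaluation (everything demanded from the output):
  sig2 = neg(1) = -1
  sig4 = absv(2) = 2
  sig5 = min2(-1, 2) = -1

Propagation after the edit:
  sig2: runs — src4 1->-8; result 8.
  sig5: runs — sig2 -1->8; result 2.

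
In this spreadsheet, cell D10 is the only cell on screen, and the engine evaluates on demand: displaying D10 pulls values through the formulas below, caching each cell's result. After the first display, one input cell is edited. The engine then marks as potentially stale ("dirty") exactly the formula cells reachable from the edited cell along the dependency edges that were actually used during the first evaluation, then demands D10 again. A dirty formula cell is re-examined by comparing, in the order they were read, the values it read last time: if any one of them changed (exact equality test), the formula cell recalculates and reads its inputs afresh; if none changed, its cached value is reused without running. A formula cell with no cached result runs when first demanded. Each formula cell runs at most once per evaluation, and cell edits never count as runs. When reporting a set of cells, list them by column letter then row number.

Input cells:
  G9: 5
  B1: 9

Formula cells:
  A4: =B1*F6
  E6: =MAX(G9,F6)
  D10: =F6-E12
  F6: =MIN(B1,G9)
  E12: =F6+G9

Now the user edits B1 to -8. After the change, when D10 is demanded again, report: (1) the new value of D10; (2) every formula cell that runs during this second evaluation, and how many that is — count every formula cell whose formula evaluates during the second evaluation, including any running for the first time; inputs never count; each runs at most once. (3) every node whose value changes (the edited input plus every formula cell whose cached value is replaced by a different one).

Initial pass — values computed on the first demand:
  F6 = MIN(9, 5) = 5
  E12 = 5 + 5 = 10
  D10 = 5 - 10 = -5

Second demand — change propagation:
  F6: re-runs because B1 9->-8; new result -8.
  E12: re-runs because F6 5->-8; new result -3.
  D10: re-runs because F6 5->-8; E12 10->-3; new result -5 (unchanged).

D10 now evaluates to -5.
Run set: D10, E12, F6 (3 run).
Changed values: B1, E12, F6.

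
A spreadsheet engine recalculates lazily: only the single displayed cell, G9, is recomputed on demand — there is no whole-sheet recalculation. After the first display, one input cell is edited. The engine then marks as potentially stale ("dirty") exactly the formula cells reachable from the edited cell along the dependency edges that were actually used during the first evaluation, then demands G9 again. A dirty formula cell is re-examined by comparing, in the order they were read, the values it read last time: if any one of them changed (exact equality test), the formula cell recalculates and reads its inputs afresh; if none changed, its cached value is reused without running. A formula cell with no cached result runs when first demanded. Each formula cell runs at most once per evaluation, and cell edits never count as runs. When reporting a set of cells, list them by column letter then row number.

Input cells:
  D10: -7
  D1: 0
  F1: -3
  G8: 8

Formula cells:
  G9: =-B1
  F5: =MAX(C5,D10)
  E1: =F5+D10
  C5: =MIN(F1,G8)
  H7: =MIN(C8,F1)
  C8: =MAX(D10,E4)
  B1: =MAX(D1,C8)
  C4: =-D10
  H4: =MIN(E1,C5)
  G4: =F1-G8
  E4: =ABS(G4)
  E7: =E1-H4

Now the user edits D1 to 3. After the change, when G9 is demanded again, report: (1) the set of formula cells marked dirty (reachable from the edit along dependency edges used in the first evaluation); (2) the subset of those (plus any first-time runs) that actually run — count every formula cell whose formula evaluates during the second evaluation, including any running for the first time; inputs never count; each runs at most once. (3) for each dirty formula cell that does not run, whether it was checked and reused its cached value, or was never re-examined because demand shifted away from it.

First evaluation (everything demanded from the output):
  G4 = -3 - 8 = -11
  E4 = ABS(-11) = 11
  C8 = MAX(-7, 11) = 11
  B1 = MAX(0, 11) = 11
  G9 = -(11) = -11

Propagation after the edit:
  B1: runs — D1 0->3; result 11 (same value as before).
  G9: checked — values it read are unchanged (B1 unchanged); reused cached -11 without running.

Key observation: the change is absorbed at B1 — it re-runs but produces the same value, and the output's value is unchanged.

Marked dirty: B1, G9.
Formula cells that run: B1 — 1 in total.
Checked but reused from cache: G9.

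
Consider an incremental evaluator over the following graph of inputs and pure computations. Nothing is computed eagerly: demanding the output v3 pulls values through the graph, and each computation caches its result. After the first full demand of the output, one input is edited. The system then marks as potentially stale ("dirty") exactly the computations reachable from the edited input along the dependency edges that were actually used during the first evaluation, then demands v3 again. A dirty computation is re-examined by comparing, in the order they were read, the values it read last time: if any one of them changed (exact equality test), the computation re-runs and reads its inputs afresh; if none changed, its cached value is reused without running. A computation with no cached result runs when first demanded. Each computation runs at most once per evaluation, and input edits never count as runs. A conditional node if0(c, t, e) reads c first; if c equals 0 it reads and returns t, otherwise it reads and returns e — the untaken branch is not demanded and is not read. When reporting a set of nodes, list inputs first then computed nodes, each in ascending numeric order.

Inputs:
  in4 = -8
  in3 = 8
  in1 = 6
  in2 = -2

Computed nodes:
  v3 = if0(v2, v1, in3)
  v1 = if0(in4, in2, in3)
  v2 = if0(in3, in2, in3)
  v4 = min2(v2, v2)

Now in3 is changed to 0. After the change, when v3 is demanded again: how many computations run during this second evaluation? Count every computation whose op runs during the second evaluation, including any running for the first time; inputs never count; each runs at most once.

Run set: v2, v3 (2 run).

Initial pass — values computed on the first demand:
  v2 = if0(in3=8 -> else branch in3) = 8
  v3 = if0(v2=8 -> else branch in3) = 8

Second demand — change propagation:
  v2: re-runs because in3 8->0; in3 8->0; new result -2.
  v3: re-runs because v2 8->-2; in3 8->0; new result 0.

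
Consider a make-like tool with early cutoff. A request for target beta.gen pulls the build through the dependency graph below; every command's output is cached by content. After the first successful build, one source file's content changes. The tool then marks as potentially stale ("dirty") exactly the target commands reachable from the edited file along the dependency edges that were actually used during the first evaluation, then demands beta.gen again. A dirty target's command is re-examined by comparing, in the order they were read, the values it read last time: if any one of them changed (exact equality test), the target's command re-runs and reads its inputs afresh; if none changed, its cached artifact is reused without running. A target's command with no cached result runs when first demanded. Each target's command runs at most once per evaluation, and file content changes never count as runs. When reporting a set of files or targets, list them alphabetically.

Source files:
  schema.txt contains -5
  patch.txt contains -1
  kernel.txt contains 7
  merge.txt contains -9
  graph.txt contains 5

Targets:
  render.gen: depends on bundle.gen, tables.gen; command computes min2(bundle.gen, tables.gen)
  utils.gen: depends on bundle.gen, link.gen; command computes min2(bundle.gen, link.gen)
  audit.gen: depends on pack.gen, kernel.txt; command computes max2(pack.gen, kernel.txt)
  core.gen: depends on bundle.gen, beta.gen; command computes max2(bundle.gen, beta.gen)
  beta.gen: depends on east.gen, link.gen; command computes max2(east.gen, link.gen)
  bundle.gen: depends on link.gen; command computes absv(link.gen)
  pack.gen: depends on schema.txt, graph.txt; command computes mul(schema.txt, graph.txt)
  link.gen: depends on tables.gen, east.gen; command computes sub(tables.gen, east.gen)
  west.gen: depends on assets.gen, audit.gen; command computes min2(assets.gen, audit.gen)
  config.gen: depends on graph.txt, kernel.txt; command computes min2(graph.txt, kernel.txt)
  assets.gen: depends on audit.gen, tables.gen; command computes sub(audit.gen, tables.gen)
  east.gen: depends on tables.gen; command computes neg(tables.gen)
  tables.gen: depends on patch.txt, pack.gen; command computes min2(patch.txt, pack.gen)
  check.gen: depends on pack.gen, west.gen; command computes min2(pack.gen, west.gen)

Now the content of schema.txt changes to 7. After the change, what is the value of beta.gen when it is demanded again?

Demanding beta.gen again yields 1.

First demand of the output computes:
  pack.gen = mul(-5, 5) = -25
  tables.gen = min2(-1, -25) = -25
  east.gen = neg(-25) = 25
  link.gen = sub(-25, 25) = -50
  beta.gen = max2(25, -50) = 25

After the edit, cleaning proceeds:
  pack.gen: a read changed (schema.txt -5->7) — executes, giving 35.
  tables.gen: a read changed (pack.gen -25->35) — executes, giving -1.
  east.gen: a read changed (tables.gen -25->-1) — executes, giving 1.
  link.gen: a read changed (tables.gen -25->-1; east.gen 25->1) — executes, giving -2.
  beta.gen: a read changed (east.gen 25->1; link.gen -50->-2) — executes, giving 1.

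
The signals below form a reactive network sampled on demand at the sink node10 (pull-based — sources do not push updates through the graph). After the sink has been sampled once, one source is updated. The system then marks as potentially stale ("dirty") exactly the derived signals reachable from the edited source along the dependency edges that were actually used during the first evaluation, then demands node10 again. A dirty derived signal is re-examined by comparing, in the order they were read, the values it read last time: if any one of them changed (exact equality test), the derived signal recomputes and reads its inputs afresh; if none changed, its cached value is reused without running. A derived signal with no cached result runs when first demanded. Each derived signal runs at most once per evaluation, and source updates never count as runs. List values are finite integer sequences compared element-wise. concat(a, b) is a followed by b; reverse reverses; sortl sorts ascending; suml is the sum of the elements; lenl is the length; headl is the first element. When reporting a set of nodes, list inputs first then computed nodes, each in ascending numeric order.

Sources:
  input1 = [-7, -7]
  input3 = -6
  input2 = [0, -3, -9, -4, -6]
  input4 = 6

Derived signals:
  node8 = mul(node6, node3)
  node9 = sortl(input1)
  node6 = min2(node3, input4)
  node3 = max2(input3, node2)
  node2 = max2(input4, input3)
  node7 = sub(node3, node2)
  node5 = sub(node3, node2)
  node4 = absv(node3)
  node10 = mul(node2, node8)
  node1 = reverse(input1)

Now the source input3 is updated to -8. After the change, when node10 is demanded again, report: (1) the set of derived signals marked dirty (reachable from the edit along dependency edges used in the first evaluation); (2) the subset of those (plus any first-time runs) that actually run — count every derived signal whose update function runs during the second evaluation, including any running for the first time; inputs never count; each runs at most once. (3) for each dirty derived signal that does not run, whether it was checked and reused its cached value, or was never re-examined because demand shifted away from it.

Dirty set: node2, node3, node6, node8, node10.
Run set: node2, node3 (2 run).
Re-examined without running (cache reused): node6, node8, node10.
The important point: at node6 every value read last time is unchanged, so the dirty flag clears without a run.

Initial pass — values computed on the first demand:
  node2 = max2(6, -6) = 6
  node3 = max2(-6, 6) = 6
  node6 = min2(6, 6) = 6
  node8 = mul(6, 6) = 36
  node10 = mul(6, 36) = 216

Second demand — change propagation:
  node2: re-runs because input3 -6->-8; new result 6 (unchanged).
  node3: re-runs because input3 -6->-8; new result 6 (unchanged).
  node6: re-examined; everything it read last time is the same (node3 unchanged, input4 unchanged) — cache 6 kept, no run.
  node8: re-examined; everything it read last time is the same (node6 unchanged, node3 unchanged) — cache 36 kept, no run.
  node10: re-examined; everything it read last time is the same (node2 unchanged, node8 unchanged) — cache 216 kept, no run.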